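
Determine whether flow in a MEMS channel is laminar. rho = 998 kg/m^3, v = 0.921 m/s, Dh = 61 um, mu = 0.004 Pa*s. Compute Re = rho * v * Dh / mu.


Step 1: Convert Dh to meters: Dh = 61e-6 m
Step 2: Re = rho * v * Dh / mu
Re = 998 * 0.921 * 61e-6 / 0.004
Re = 14.017
Since Re = 14.017 is below ~2300, the flow is laminar.


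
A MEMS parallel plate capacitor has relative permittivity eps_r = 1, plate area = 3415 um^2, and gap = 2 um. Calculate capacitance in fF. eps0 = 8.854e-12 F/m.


Step 1: Convert area to m^2: A = 3415e-12 m^2
Step 2: Convert gap to m: d = 2e-6 m
Step 3: C = eps0 * eps_r * A / d
C = 8.854e-12 * 1 * 3415e-12 / 2e-6
Step 4: Convert to fF (multiply by 1e15).
C = 15.12 fF


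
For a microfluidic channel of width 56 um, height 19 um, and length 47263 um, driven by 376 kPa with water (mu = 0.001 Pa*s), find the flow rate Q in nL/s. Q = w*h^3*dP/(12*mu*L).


Step 1: Convert all dimensions to SI (meters).
w = 56e-6 m, h = 19e-6 m, L = 47263e-6 m, dP = 376e3 Pa
Step 2: Q = w * h^3 * dP / (12 * mu * L)
Q = 56e-6 * (19e-6)^3 * 376e3 / (12 * 0.001 * 47263e-6) = 2.5464441e-10 m^3/s
Step 3: Convert Q from m^3/s to nL/s (1 m^3 = 1e12 nL, so multiply by 1e12).
Q = 254.644 nL/s


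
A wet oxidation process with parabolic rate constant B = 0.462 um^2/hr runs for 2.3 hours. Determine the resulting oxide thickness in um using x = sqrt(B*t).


Step 1: Compute B*t = 0.462 * 2.3 = 1.0626
Step 2: x = sqrt(1.0626)
x = 1.031 um


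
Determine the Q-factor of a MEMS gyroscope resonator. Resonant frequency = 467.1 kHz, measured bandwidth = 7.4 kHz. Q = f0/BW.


Step 1: Q = f0 / bandwidth
Step 2: Q = 467.1 / 7.4
Q = 63.1


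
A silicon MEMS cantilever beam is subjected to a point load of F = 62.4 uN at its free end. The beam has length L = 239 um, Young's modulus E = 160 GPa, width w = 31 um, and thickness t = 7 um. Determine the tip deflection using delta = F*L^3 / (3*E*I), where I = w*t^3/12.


Step 1: Calculate the second moment of area.
I = w * t^3 / 12 = 31 * 7^3 / 12 = 886.0833 um^4
Step 2: Convert E to consistent units (1 GPa = 1000 uN/um^2).
E = 160 GPa = 160000 uN/um^2
Step 3: Calculate tip deflection.
delta = F * L^3 / (3 * E * I)
delta = 62.4 * 239^3 / (3 * 160000 * 886.0833)
delta = 2.0029 um


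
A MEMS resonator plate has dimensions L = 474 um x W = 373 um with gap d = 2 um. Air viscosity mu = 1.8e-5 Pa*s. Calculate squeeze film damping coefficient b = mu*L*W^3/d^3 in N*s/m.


Step 1: Convert to SI.
L = 474e-6 m, W = 373e-6 m, d = 2e-6 m
Step 2: W^3 = (373e-6)^3 = 5.19e-11 m^3
Step 3: d^3 = (2e-6)^3 = 8.00e-18 m^3
Step 4: b = 1.8e-5 * 474e-6 * 5.19e-11 / 8.00e-18
b = 5.53e-02 N*s/m


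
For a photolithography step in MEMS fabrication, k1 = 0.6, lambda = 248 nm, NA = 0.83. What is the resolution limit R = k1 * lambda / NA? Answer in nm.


Step 1: Identify values: k1 = 0.6, lambda = 248 nm, NA = 0.83
Step 2: R = k1 * lambda / NA
R = 0.6 * 248 / 0.83
R = 179.3 nm


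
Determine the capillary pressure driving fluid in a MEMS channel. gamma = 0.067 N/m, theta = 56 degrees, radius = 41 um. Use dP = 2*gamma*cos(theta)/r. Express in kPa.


Step 1: cos(56 deg) = 0.5592
Step 2: Convert r to m: r = 41e-6 m
Step 3: dP = 2 * 0.067 * 0.5592 / 41e-6 = 1827.6 Pa
Step 4: Convert Pa to kPa (divide by 1000).
dP = 1.83 kPa


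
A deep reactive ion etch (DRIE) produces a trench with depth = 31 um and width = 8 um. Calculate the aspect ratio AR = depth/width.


Step 1: AR = depth / width
Step 2: AR = 31 / 8
AR = 3.9


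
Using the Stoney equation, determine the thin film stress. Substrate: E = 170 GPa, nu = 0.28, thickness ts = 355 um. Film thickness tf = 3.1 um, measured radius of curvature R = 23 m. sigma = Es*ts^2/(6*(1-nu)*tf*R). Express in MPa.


Step 1: Compute numerator: Es * ts^2 = 170 * 355^2 = 21424250 (GPa*um^2)
Step 2: Compute denominator (R in um): 6*(1-nu)*tf*R = 6*0.72*3.1*23e6 = 308016000.0 (um^2)
Step 3: sigma (GPa) = 21424250 / 308016000.0 = 6.9556e-02 GPa
Step 4: Convert to MPa (x1000): sigma = 69.6 MPa


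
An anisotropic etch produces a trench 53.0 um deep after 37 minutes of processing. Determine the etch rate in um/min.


Step 1: Etch rate = depth / time
Step 2: rate = 53.0 / 37
rate = 1.432 um/min


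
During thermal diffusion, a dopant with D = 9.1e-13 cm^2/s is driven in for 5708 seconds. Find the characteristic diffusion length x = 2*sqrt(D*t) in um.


Step 1: Compute D*t = 9.1e-13 * 5708 = 5.19428e-09 cm^2
Step 2: sqrt(D*t) = 7.20714e-05 cm
Step 3: x = 2 * 7.20714e-05 cm = 1.441428e-04 cm
Step 4: Convert to um (1 cm = 1e4 um): x = 1.441 um


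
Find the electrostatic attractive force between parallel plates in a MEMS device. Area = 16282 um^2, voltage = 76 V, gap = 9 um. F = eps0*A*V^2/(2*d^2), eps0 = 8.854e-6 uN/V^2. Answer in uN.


Step 1: Identify parameters.
eps0 = 8.854e-6 uN/V^2, A = 16282 um^2, V = 76 V, d = 9 um
Step 2: Compute V^2 = 76^2 = 5776
Step 3: Compute d^2 = 9^2 = 81
Step 4: F = 0.5 * 8.854e-6 * 16282 * 5776 / 81
F = 5.14 uN


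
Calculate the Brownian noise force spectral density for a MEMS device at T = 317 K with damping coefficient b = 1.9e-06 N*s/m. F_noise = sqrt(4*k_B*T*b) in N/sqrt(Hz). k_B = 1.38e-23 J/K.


Step 1: Compute 4 * k_B * T * b
= 4 * 1.38e-23 * 317 * 1.9e-06
= 3.3247e-26 N^2/Hz
Step 2: F_noise = sqrt(3.3247e-26)
F_noise = 1.82e-13 N/sqrt(Hz)


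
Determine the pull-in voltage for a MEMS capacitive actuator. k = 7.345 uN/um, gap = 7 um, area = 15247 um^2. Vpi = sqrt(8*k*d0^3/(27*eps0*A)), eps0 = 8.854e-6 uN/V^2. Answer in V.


Step 1: Compute numerator: 8 * k * d0^3 = 8 * 7.345 * 7^3 = 20154.68
Step 2: Compute denominator: 27 * eps0 * A = 27 * 8.854e-6 * 15247 = 3.644917
Step 3: Vpi = sqrt(20154.68 / 3.644917)
Vpi = 74.36 V


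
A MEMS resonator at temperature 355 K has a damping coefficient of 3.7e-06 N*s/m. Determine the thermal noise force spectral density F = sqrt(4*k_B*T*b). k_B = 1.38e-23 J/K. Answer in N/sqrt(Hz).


Step 1: Compute 4 * k_B * T * b
= 4 * 1.38e-23 * 355 * 3.7e-06
= 7.2505e-26 N^2/Hz
Step 2: F_noise = sqrt(7.2505e-26)
F_noise = 2.69e-13 N/sqrt(Hz)


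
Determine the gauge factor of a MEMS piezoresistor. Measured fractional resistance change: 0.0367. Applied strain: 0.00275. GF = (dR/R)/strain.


Step 1: Identify values.
dR/R = 0.0367, strain = 0.00275
Step 2: GF = (dR/R) / strain = 0.0367 / 0.00275
GF = 13.3


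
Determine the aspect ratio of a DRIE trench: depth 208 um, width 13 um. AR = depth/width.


Step 1: AR = depth / width
Step 2: AR = 208 / 13
AR = 16.0


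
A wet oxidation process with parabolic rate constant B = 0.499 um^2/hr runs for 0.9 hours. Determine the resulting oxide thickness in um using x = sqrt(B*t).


Step 1: Compute B*t = 0.499 * 0.9 = 0.4491
Step 2: x = sqrt(0.4491)
x = 0.67 um


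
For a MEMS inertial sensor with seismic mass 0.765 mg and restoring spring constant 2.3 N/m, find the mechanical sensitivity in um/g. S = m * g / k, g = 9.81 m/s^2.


Step 1: Convert mass: m = 0.765 mg = 7.65e-07 kg
Step 2: S = m * g / k = 7.65e-07 * 9.81 / 2.3
Step 3: S = 3.26e-06 m/g
Step 4: Convert to um/g: S = 3.263 um/g


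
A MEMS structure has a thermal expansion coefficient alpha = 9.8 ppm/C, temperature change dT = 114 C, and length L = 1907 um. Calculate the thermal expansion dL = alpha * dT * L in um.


Step 1: Convert CTE: alpha = 9.8 ppm/C = 9.8e-6 /C
Step 2: dL = 9.8e-6 * 114 * 1907
dL = 2.1305 um


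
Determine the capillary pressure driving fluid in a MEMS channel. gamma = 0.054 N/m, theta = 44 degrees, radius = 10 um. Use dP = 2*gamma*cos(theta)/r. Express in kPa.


Step 1: cos(44 deg) = 0.7193
Step 2: Convert r to m: r = 10e-6 m
Step 3: dP = 2 * 0.054 * 0.7193 / 10e-6 = 7768.4 Pa
Step 4: Convert Pa to kPa (divide by 1000).
dP = 7.77 kPa


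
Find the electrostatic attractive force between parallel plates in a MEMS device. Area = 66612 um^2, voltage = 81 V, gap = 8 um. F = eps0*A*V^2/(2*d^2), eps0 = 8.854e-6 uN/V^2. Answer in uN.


Step 1: Identify parameters.
eps0 = 8.854e-6 uN/V^2, A = 66612 um^2, V = 81 V, d = 8 um
Step 2: Compute V^2 = 81^2 = 6561
Step 3: Compute d^2 = 8^2 = 64
Step 4: F = 0.5 * 8.854e-6 * 66612 * 6561 / 64
F = 30.231 uN


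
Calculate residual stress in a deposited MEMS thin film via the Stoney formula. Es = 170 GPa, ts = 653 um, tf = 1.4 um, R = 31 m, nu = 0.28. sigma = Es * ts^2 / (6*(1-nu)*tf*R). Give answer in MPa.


Step 1: Compute numerator: Es * ts^2 = 170 * 653^2 = 72489530 (GPa*um^2)
Step 2: Compute denominator (R in um): 6*(1-nu)*tf*R = 6*0.72*1.4*31e6 = 187488000.0 (um^2)
Step 3: sigma (GPa) = 72489530 / 187488000.0 = 3.86636e-01 GPa
Step 4: Convert to MPa (x1000): sigma = 386.6 MPa


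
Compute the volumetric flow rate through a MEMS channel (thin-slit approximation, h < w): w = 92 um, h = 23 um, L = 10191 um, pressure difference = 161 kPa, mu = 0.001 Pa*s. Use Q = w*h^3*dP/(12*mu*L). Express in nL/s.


Step 1: Convert all dimensions to SI (meters).
w = 92e-6 m, h = 23e-6 m, L = 10191e-6 m, dP = 161e3 Pa
Step 2: Q = w * h^3 * dP / (12 * mu * L)
Q = 92e-6 * (23e-6)^3 * 161e3 / (12 * 0.001 * 10191e-6) = 1.47366634e-09 m^3/s
Step 3: Convert Q from m^3/s to nL/s (1 m^3 = 1e12 nL, so multiply by 1e12).
Q = 1473.666 nL/s


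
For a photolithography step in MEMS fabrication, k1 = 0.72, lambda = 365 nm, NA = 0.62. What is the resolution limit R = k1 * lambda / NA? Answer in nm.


Step 1: Identify values: k1 = 0.72, lambda = 365 nm, NA = 0.62
Step 2: R = k1 * lambda / NA
R = 0.72 * 365 / 0.62
R = 423.9 nm


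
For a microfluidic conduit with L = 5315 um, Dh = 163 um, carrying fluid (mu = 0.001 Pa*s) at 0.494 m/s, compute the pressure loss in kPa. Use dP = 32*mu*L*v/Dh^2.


Step 1: Convert to SI: L = 5315e-6 m, Dh = 163e-6 m
Step 2: dP = 32 * 0.001 * 5315e-6 * 0.494 / (163e-6)^2
Step 3: dP = 3162.31 Pa
Step 4: Convert to kPa: dP = 3.16 kPa


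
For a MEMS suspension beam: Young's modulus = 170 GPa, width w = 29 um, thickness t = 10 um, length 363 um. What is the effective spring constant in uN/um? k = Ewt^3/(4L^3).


Step 1: Convert E to consistent units (1 GPa = 1000 uN/um^2).
E = 170 GPa = 170000 uN/um^2
Step 2: Compute t^3 = 10^3 = 1000
Step 3: Compute L^3 = 363^3 = 47832147
Step 4: k = 170000 * 29 * 1000 / (4 * 47832147)
k = 25.7672 uN/um


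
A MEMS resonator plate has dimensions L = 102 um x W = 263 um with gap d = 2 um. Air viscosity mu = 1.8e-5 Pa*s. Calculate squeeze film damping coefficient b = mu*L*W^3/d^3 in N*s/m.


Step 1: Convert to SI.
L = 102e-6 m, W = 263e-6 m, d = 2e-6 m
Step 2: W^3 = (263e-6)^3 = 1.82e-11 m^3
Step 3: d^3 = (2e-6)^3 = 8.00e-18 m^3
Step 4: b = 1.8e-5 * 102e-6 * 1.82e-11 / 8.00e-18
b = 4.17e-03 N*s/m


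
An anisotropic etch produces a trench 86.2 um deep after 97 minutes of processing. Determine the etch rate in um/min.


Step 1: Etch rate = depth / time
Step 2: rate = 86.2 / 97
rate = 0.889 um/min


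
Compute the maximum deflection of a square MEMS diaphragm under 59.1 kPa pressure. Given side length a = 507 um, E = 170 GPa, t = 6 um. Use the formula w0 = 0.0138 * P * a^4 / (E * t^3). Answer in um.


Step 1: Convert pressure to compatible units (E is in GPa, so P in GPa).
P = 59.1 kPa = 59.1e-6 GPa
Step 2: Compute numerator: 0.0138 * P * a^4.
a^4 = 507^4 = 66074188401
numerator = 0.0138 * 59.1e-6 * 66074188401 = 5.388879e+04
Step 3: Compute denominator: E * t^3 = 170 * 6^3 = 36720
Step 4: w0 = numerator / denominator = 5.388879e+04 / 36720 = 1.4676 um


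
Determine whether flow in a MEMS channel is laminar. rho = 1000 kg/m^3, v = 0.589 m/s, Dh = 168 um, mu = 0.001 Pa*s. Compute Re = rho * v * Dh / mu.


Step 1: Convert Dh to meters: Dh = 168e-6 m
Step 2: Re = rho * v * Dh / mu
Re = 1000 * 0.589 * 168e-6 / 0.001
Re = 98.952
Since Re = 98.952 is below ~2300, the flow is laminar.


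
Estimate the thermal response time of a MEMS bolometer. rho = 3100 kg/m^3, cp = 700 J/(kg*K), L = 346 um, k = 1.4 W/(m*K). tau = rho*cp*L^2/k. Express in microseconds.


Step 1: Convert L to m: L = 346e-6 m
Step 2: L^2 = (346e-6)^2 = 1.19716e-07 m^2
Step 3: tau = 3100 * 700 * 1.19716e-07 / 1.4 = 1.855598e-01 s
Step 4: Convert to microseconds (multiply by 1e6).
tau = 185559.8 us


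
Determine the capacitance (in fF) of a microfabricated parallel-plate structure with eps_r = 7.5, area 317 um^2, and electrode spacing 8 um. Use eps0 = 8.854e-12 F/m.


Step 1: Convert area to m^2: A = 317e-12 m^2
Step 2: Convert gap to m: d = 8e-6 m
Step 3: C = eps0 * eps_r * A / d
C = 8.854e-12 * 7.5 * 317e-12 / 8e-6
Step 4: Convert to fF (multiply by 1e15).
C = 2.63 fF


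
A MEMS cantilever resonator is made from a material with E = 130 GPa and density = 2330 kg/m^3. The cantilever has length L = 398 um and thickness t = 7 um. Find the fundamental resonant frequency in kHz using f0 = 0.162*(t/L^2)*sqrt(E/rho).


Step 1: Convert units to SI.
t_SI = 7e-6 m, L_SI = 398e-6 m
Step 2: Calculate sqrt(E/rho).
sqrt(130e9 / 2330) = 7469.54 m/s
Step 3: Compute f0.
f0 = 0.162 * 7e-6 / (398e-6)^2 * 7469.54 = 53473.8 Hz = 53.47 kHz


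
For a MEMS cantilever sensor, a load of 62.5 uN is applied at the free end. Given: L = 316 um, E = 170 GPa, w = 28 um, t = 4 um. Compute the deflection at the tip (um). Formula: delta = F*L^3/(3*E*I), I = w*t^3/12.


Step 1: Calculate the second moment of area.
I = w * t^3 / 12 = 28 * 4^3 / 12 = 149.3333 um^4
Step 2: Convert E to consistent units (1 GPa = 1000 uN/um^2).
E = 170 GPa = 170000 uN/um^2
Step 3: Calculate tip deflection.
delta = F * L^3 / (3 * E * I)
delta = 62.5 * 316^3 / (3 * 170000 * 149.3333)
delta = 25.8949 um


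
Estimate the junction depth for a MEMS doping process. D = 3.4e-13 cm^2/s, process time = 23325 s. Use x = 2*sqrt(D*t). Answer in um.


Step 1: Compute D*t = 3.4e-13 * 23325 = 7.9305e-09 cm^2
Step 2: sqrt(D*t) = 8.90534e-05 cm
Step 3: x = 2 * 8.90534e-05 cm = 1.781068e-04 cm
Step 4: Convert to um (1 cm = 1e4 um): x = 1.781 um


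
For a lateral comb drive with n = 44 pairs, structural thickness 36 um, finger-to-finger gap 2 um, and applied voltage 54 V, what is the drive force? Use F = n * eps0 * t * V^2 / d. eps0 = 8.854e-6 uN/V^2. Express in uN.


Step 1: Parameters: n=44, eps0=8.854e-6 uN/V^2, t=36 um, V=54 V, d=2 um
Step 2: V^2 = 2916
Step 3: F = 44 * 8.854e-6 * 36 * 2916 / 2
F = 20.448 uN


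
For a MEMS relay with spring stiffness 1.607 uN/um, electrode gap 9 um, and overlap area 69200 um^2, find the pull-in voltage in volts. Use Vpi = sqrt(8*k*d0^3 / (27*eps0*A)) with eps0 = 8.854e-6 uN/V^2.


Step 1: Compute numerator: 8 * k * d0^3 = 8 * 1.607 * 9^3 = 9372.024
Step 2: Compute denominator: 27 * eps0 * A = 27 * 8.854e-6 * 69200 = 16.542814
Step 3: Vpi = sqrt(9372.024 / 16.542814)
Vpi = 23.8 V


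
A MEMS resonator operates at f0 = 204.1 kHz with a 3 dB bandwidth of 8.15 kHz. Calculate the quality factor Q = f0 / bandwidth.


Step 1: Q = f0 / bandwidth
Step 2: Q = 204.1 / 8.15
Q = 25.0


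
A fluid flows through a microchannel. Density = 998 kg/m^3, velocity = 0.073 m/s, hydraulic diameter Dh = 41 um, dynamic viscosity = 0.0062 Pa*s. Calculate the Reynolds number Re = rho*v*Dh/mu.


Step 1: Convert Dh to meters: Dh = 41e-6 m
Step 2: Re = rho * v * Dh / mu
Re = 998 * 0.073 * 41e-6 / 0.0062
Re = 0.482


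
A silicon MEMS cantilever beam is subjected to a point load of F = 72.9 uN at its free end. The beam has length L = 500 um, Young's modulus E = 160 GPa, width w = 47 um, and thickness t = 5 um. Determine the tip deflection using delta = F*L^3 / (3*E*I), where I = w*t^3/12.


Step 1: Calculate the second moment of area.
I = w * t^3 / 12 = 47 * 5^3 / 12 = 489.5833 um^4
Step 2: Convert E to consistent units (1 GPa = 1000 uN/um^2).
E = 160 GPa = 160000 uN/um^2
Step 3: Calculate tip deflection.
delta = F * L^3 / (3 * E * I)
delta = 72.9 * 500^3 / (3 * 160000 * 489.5833)
delta = 38.7766 um


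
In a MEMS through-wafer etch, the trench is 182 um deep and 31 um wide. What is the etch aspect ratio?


Step 1: AR = depth / width
Step 2: AR = 182 / 31
AR = 5.9


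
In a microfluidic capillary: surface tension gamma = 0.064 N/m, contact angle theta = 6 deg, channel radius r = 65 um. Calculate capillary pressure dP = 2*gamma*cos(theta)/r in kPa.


Step 1: cos(6 deg) = 0.9945
Step 2: Convert r to m: r = 65e-6 m
Step 3: dP = 2 * 0.064 * 0.9945 / 65e-6 = 1958.4 Pa
Step 4: Convert Pa to kPa (divide by 1000).
dP = 1.96 kPa


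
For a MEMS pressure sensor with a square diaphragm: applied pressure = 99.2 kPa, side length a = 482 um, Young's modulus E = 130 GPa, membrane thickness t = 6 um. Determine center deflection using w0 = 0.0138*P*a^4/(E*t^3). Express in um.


Step 1: Convert pressure to compatible units (E is in GPa, so P in GPa).
P = 99.2 kPa = 99.2e-6 GPa
Step 2: Compute numerator: 0.0138 * P * a^4.
a^4 = 482^4 = 53974440976
numerator = 0.0138 * 99.2e-6 * 53974440976 = 7.388885e+04
Step 3: Compute denominator: E * t^3 = 130 * 6^3 = 28080
Step 4: w0 = numerator / denominator = 7.388885e+04 / 28080 = 2.6314 um


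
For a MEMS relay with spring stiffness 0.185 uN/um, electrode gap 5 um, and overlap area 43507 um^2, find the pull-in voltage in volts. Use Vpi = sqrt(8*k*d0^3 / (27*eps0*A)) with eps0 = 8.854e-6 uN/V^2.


Step 1: Compute numerator: 8 * k * d0^3 = 8 * 0.185 * 5^3 = 185.0
Step 2: Compute denominator: 27 * eps0 * A = 27 * 8.854e-6 * 43507 = 10.400696
Step 3: Vpi = sqrt(185.0 / 10.400696)
Vpi = 4.22 V


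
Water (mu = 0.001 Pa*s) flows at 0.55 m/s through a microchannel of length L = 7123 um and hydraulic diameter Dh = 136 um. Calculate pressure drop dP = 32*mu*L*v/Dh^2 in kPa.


Step 1: Convert to SI: L = 7123e-6 m, Dh = 136e-6 m
Step 2: dP = 32 * 0.001 * 7123e-6 * 0.55 / (136e-6)^2
Step 3: dP = 6777.94 Pa
Step 4: Convert to kPa: dP = 6.78 kPa


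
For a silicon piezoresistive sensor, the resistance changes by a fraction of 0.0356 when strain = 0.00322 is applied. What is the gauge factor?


Step 1: Identify values.
dR/R = 0.0356, strain = 0.00322
Step 2: GF = (dR/R) / strain = 0.0356 / 0.00322
GF = 11.1


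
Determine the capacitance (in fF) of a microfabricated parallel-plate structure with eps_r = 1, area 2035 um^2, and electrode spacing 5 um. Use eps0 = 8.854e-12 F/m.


Step 1: Convert area to m^2: A = 2035e-12 m^2
Step 2: Convert gap to m: d = 5e-6 m
Step 3: C = eps0 * eps_r * A / d
C = 8.854e-12 * 1 * 2035e-12 / 5e-6
Step 4: Convert to fF (multiply by 1e15).
C = 3.6 fF


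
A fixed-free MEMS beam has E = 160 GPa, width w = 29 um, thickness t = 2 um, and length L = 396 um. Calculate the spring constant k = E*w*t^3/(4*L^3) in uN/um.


Step 1: Convert E to consistent units (1 GPa = 1000 uN/um^2).
E = 160 GPa = 160000 uN/um^2
Step 2: Compute t^3 = 2^3 = 8
Step 3: Compute L^3 = 396^3 = 62099136
Step 4: k = 160000 * 29 * 8 / (4 * 62099136)
k = 0.1494 uN/um


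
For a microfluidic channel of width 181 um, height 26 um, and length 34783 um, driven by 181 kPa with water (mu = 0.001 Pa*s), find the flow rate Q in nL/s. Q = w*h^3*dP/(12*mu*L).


Step 1: Convert all dimensions to SI (meters).
w = 181e-6 m, h = 26e-6 m, L = 34783e-6 m, dP = 181e3 Pa
Step 2: Q = w * h^3 * dP / (12 * mu * L)
Q = 181e-6 * (26e-6)^3 * 181e3 / (12 * 0.001 * 34783e-6) = 1.37952289e-09 m^3/s
Step 3: Convert Q from m^3/s to nL/s (1 m^3 = 1e12 nL, so multiply by 1e12).
Q = 1379.523 nL/s


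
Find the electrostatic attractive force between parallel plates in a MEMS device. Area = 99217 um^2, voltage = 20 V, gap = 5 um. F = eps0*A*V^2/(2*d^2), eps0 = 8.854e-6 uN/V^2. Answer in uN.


Step 1: Identify parameters.
eps0 = 8.854e-6 uN/V^2, A = 99217 um^2, V = 20 V, d = 5 um
Step 2: Compute V^2 = 20^2 = 400
Step 3: Compute d^2 = 5^2 = 25
Step 4: F = 0.5 * 8.854e-6 * 99217 * 400 / 25
F = 7.028 uN


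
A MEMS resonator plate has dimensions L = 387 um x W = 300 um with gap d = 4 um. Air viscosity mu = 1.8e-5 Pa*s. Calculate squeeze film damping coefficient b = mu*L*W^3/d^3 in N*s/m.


Step 1: Convert to SI.
L = 387e-6 m, W = 300e-6 m, d = 4e-6 m
Step 2: W^3 = (300e-6)^3 = 2.70e-11 m^3
Step 3: d^3 = (4e-6)^3 = 6.40e-17 m^3
Step 4: b = 1.8e-5 * 387e-6 * 2.70e-11 / 6.40e-17
b = 2.94e-03 N*s/m


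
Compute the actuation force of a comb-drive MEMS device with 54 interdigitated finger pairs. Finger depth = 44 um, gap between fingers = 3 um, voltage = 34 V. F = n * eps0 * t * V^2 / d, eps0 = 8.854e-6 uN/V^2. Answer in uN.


Step 1: Parameters: n=54, eps0=8.854e-6 uN/V^2, t=44 um, V=34 V, d=3 um
Step 2: V^2 = 1156
Step 3: F = 54 * 8.854e-6 * 44 * 1156 / 3
F = 8.106 uN


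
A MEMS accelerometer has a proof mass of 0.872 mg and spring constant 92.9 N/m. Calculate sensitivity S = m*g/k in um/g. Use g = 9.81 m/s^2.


Step 1: Convert mass: m = 0.872 mg = 8.72e-07 kg
Step 2: S = m * g / k = 8.72e-07 * 9.81 / 92.9
Step 3: S = 9.21e-08 m/g
Step 4: Convert to um/g: S = 0.092 um/g


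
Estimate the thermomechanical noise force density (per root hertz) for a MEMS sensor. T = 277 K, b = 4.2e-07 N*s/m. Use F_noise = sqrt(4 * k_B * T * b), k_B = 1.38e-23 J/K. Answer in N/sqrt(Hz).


Step 1: Compute 4 * k_B * T * b
= 4 * 1.38e-23 * 277 * 4.2e-07
= 6.4220e-27 N^2/Hz
Step 2: F_noise = sqrt(6.4220e-27)
F_noise = 8.01e-14 N/sqrt(Hz)


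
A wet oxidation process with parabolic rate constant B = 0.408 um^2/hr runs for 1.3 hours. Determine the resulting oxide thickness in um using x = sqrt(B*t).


Step 1: Compute B*t = 0.408 * 1.3 = 0.5304
Step 2: x = sqrt(0.5304)
x = 0.728 um


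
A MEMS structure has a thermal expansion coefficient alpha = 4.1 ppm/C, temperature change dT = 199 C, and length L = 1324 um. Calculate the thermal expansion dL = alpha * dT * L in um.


Step 1: Convert CTE: alpha = 4.1 ppm/C = 4.1e-6 /C
Step 2: dL = 4.1e-6 * 199 * 1324
dL = 1.0803 um


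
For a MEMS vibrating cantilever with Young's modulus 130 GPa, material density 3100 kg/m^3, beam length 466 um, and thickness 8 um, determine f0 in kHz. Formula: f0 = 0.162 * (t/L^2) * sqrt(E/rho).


Step 1: Convert units to SI.
t_SI = 8e-6 m, L_SI = 466e-6 m
Step 2: Calculate sqrt(E/rho).
sqrt(130e9 / 3100) = 6475.76 m/s
Step 3: Compute f0.
f0 = 0.162 * 8e-6 / (466e-6)^2 * 6475.76 = 38647.7 Hz = 38.65 kHz


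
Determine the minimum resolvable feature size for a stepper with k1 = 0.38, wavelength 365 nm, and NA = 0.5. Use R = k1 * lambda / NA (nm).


Step 1: Identify values: k1 = 0.38, lambda = 365 nm, NA = 0.5
Step 2: R = k1 * lambda / NA
R = 0.38 * 365 / 0.5
R = 277.4 nm


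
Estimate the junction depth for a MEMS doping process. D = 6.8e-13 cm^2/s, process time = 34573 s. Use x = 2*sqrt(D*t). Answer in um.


Step 1: Compute D*t = 6.8e-13 * 34573 = 2.350964e-08 cm^2
Step 2: sqrt(D*t) = 1.53329e-04 cm
Step 3: x = 2 * 1.53329e-04 cm = 3.06658e-04 cm
Step 4: Convert to um (1 cm = 1e4 um): x = 3.067 um


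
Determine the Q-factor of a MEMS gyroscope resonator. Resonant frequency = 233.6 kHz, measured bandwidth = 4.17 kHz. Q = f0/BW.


Step 1: Q = f0 / bandwidth
Step 2: Q = 233.6 / 4.17
Q = 56.0


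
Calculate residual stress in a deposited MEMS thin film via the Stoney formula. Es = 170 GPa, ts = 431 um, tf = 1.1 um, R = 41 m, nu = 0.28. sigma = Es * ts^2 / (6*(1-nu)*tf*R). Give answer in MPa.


Step 1: Compute numerator: Es * ts^2 = 170 * 431^2 = 31579370 (GPa*um^2)
Step 2: Compute denominator (R in um): 6*(1-nu)*tf*R = 6*0.72*1.1*41e6 = 194832000.0 (um^2)
Step 3: sigma (GPa) = 31579370 / 194832000.0 = 1.62085e-01 GPa
Step 4: Convert to MPa (x1000): sigma = 162.1 MPa


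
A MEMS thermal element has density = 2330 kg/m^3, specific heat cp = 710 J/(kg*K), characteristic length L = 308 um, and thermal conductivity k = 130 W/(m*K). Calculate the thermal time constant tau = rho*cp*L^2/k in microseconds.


Step 1: Convert L to m: L = 308e-6 m
Step 2: L^2 = (308e-6)^2 = 9.4864e-08 m^2
Step 3: tau = 2330 * 710 * 9.4864e-08 / 130 = 1.20718089e-03 s
Step 4: Convert to microseconds (multiply by 1e6).
tau = 1207.181 us


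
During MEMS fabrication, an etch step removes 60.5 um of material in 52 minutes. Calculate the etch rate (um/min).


Step 1: Etch rate = depth / time
Step 2: rate = 60.5 / 52
rate = 1.163 um/min


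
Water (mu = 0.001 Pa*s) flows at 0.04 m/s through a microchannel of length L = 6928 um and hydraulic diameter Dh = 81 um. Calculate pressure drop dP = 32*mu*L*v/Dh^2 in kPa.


Step 1: Convert to SI: L = 6928e-6 m, Dh = 81e-6 m
Step 2: dP = 32 * 0.001 * 6928e-6 * 0.04 / (81e-6)^2
Step 3: dP = 1351.60 Pa
Step 4: Convert to kPa: dP = 1.35 kPa


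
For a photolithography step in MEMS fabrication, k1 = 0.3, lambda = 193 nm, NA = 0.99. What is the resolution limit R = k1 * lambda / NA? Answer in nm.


Step 1: Identify values: k1 = 0.3, lambda = 193 nm, NA = 0.99
Step 2: R = k1 * lambda / NA
R = 0.3 * 193 / 0.99
R = 58.5 nm


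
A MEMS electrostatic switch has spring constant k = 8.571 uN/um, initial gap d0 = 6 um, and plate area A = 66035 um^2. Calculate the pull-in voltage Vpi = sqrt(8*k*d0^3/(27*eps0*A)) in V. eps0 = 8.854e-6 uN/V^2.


Step 1: Compute numerator: 8 * k * d0^3 = 8 * 8.571 * 6^3 = 14810.688
Step 2: Compute denominator: 27 * eps0 * A = 27 * 8.854e-6 * 66035 = 15.786195
Step 3: Vpi = sqrt(14810.688 / 15.786195)
Vpi = 30.63 V


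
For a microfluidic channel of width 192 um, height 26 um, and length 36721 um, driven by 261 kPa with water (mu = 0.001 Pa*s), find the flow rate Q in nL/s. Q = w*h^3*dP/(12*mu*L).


Step 1: Convert all dimensions to SI (meters).
w = 192e-6 m, h = 26e-6 m, L = 36721e-6 m, dP = 261e3 Pa
Step 2: Q = w * h^3 * dP / (12 * mu * L)
Q = 192e-6 * (26e-6)^3 * 261e3 / (12 * 0.001 * 36721e-6) = 1.99878478e-09 m^3/s
Step 3: Convert Q from m^3/s to nL/s (1 m^3 = 1e12 nL, so multiply by 1e12).
Q = 1998.785 nL/s


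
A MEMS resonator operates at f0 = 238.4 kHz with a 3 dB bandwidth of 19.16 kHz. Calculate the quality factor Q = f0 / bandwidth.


Step 1: Q = f0 / bandwidth
Step 2: Q = 238.4 / 19.16
Q = 12.4


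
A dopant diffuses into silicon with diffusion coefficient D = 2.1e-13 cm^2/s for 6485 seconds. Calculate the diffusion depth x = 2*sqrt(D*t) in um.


Step 1: Compute D*t = 2.1e-13 * 6485 = 1.36185e-09 cm^2
Step 2: sqrt(D*t) = 3.6903e-05 cm
Step 3: x = 2 * 3.6903e-05 cm = 7.3806e-05 cm
Step 4: Convert to um (1 cm = 1e4 um): x = 0.738 um


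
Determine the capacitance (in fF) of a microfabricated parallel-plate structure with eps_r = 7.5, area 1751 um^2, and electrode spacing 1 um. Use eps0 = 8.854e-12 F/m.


Step 1: Convert area to m^2: A = 1751e-12 m^2
Step 2: Convert gap to m: d = 1e-6 m
Step 3: C = eps0 * eps_r * A / d
C = 8.854e-12 * 7.5 * 1751e-12 / 1e-6
Step 4: Convert to fF (multiply by 1e15).
C = 116.28 fF


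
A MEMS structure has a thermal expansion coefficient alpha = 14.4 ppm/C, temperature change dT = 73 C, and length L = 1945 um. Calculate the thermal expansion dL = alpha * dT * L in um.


Step 1: Convert CTE: alpha = 14.4 ppm/C = 14.4e-6 /C
Step 2: dL = 14.4e-6 * 73 * 1945
dL = 2.0446 um


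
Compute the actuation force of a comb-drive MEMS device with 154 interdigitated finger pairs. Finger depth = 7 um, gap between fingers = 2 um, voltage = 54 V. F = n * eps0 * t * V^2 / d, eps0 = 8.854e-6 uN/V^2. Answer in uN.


Step 1: Parameters: n=154, eps0=8.854e-6 uN/V^2, t=7 um, V=54 V, d=2 um
Step 2: V^2 = 2916
Step 3: F = 154 * 8.854e-6 * 7 * 2916 / 2
F = 13.916 uN


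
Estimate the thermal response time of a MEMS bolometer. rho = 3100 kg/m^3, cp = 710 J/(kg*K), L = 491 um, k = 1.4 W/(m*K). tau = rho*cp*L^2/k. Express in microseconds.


Step 1: Convert L to m: L = 491e-6 m
Step 2: L^2 = (491e-6)^2 = 2.41081e-07 m^2
Step 3: tau = 3100 * 710 * 2.41081e-07 / 1.4 = 3.7901377214e-01 s
Step 4: Convert to microseconds (multiply by 1e6).
tau = 379013.772 us


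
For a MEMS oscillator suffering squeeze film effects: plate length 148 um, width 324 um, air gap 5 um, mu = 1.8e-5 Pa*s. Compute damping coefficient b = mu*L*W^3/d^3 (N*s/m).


Step 1: Convert to SI.
L = 148e-6 m, W = 324e-6 m, d = 5e-6 m
Step 2: W^3 = (324e-6)^3 = 3.40e-11 m^3
Step 3: d^3 = (5e-6)^3 = 1.25e-16 m^3
Step 4: b = 1.8e-5 * 148e-6 * 3.40e-11 / 1.25e-16
b = 7.25e-04 N*s/m


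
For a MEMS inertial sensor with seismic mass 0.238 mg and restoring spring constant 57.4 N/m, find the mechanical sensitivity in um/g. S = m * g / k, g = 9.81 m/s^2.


Step 1: Convert mass: m = 0.238 mg = 2.38e-07 kg
Step 2: S = m * g / k = 2.38e-07 * 9.81 / 57.4
Step 3: S = 4.07e-08 m/g
Step 4: Convert to um/g: S = 0.041 um/g


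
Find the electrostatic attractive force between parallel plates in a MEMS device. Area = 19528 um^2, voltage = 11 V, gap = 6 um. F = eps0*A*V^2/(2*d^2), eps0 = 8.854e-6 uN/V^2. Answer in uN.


Step 1: Identify parameters.
eps0 = 8.854e-6 uN/V^2, A = 19528 um^2, V = 11 V, d = 6 um
Step 2: Compute V^2 = 11^2 = 121
Step 3: Compute d^2 = 6^2 = 36
Step 4: F = 0.5 * 8.854e-6 * 19528 * 121 / 36
F = 0.291 uN


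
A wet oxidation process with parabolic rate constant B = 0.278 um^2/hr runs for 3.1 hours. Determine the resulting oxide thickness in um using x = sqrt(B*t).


Step 1: Compute B*t = 0.278 * 3.1 = 0.8618
Step 2: x = sqrt(0.8618)
x = 0.928 um


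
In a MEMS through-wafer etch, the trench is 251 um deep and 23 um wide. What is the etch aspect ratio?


Step 1: AR = depth / width
Step 2: AR = 251 / 23
AR = 10.9


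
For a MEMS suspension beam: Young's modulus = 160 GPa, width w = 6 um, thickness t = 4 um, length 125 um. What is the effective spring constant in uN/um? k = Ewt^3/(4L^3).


Step 1: Convert E to consistent units (1 GPa = 1000 uN/um^2).
E = 160 GPa = 160000 uN/um^2
Step 2: Compute t^3 = 4^3 = 64
Step 3: Compute L^3 = 125^3 = 1953125
Step 4: k = 160000 * 6 * 64 / (4 * 1953125)
k = 7.8643 uN/um


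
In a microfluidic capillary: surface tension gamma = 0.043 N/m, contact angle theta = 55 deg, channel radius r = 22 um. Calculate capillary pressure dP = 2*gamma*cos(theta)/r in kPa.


Step 1: cos(55 deg) = 0.5736
Step 2: Convert r to m: r = 22e-6 m
Step 3: dP = 2 * 0.043 * 0.5736 / 22e-6 = 2242.3 Pa
Step 4: Convert Pa to kPa (divide by 1000).
dP = 2.24 kPa


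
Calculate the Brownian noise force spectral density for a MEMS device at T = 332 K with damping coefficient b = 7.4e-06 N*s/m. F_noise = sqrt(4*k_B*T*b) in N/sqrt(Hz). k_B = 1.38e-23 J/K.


Step 1: Compute 4 * k_B * T * b
= 4 * 1.38e-23 * 332 * 7.4e-06
= 1.3562e-25 N^2/Hz
Step 2: F_noise = sqrt(1.3562e-25)
F_noise = 3.68e-13 N/sqrt(Hz)


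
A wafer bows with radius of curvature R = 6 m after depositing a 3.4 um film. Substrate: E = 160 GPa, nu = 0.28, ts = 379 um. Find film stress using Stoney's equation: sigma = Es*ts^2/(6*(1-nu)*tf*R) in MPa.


Step 1: Compute numerator: Es * ts^2 = 160 * 379^2 = 22982560 (GPa*um^2)
Step 2: Compute denominator (R in um): 6*(1-nu)*tf*R = 6*0.72*3.4*6e6 = 88128000.0 (um^2)
Step 3: sigma (GPa) = 22982560 / 88128000.0 = 2.60786e-01 GPa
Step 4: Convert to MPa (x1000): sigma = 260.8 MPa


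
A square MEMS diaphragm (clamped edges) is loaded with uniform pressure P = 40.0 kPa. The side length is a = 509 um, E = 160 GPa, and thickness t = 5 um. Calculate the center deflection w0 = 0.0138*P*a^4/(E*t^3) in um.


Step 1: Convert pressure to compatible units (E is in GPa, so P in GPa).
P = 40.0 kPa = 40.0e-6 GPa
Step 2: Compute numerator: 0.0138 * P * a^4.
a^4 = 509^4 = 67122964561
numerator = 0.0138 * 40.0e-6 * 67122964561 = 3.705188e+04
Step 3: Compute denominator: E * t^3 = 160 * 5^3 = 20000
Step 4: w0 = numerator / denominator = 3.705188e+04 / 20000 = 1.8526 um


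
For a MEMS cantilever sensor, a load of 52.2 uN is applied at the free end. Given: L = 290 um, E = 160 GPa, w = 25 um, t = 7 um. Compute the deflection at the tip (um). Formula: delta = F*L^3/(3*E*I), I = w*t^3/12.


Step 1: Calculate the second moment of area.
I = w * t^3 / 12 = 25 * 7^3 / 12 = 714.5833 um^4
Step 2: Convert E to consistent units (1 GPa = 1000 uN/um^2).
E = 160 GPa = 160000 uN/um^2
Step 3: Calculate tip deflection.
delta = F * L^3 / (3 * E * I)
delta = 52.2 * 290^3 / (3 * 160000 * 714.5833)
delta = 3.7117 um


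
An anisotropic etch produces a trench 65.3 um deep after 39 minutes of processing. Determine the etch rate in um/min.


Step 1: Etch rate = depth / time
Step 2: rate = 65.3 / 39
rate = 1.674 um/min


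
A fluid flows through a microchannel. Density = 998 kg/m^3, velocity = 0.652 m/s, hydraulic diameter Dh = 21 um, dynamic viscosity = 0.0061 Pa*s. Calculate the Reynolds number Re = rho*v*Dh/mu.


Step 1: Convert Dh to meters: Dh = 21e-6 m
Step 2: Re = rho * v * Dh / mu
Re = 998 * 0.652 * 21e-6 / 0.0061
Re = 2.24


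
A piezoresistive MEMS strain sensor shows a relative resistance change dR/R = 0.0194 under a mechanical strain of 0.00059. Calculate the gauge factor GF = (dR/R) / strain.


Step 1: Identify values.
dR/R = 0.0194, strain = 0.00059
Step 2: GF = (dR/R) / strain = 0.0194 / 0.00059
GF = 32.9


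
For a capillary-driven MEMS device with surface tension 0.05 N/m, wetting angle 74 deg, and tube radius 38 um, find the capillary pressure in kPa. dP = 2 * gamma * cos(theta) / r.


Step 1: cos(74 deg) = 0.2756
Step 2: Convert r to m: r = 38e-6 m
Step 3: dP = 2 * 0.05 * 0.2756 / 38e-6 = 725.3 Pa
Step 4: Convert Pa to kPa (divide by 1000).
dP = 0.73 kPa


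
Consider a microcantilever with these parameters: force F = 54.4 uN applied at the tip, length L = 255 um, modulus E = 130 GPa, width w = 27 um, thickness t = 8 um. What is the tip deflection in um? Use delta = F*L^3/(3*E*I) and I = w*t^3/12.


Step 1: Calculate the second moment of area.
I = w * t^3 / 12 = 27 * 8^3 / 12 = 1152.0 um^4
Step 2: Convert E to consistent units (1 GPa = 1000 uN/um^2).
E = 130 GPa = 130000 uN/um^2
Step 3: Calculate tip deflection.
delta = F * L^3 / (3 * E * I)
delta = 54.4 * 255^3 / (3 * 130000 * 1152.0)
delta = 2.0077 um


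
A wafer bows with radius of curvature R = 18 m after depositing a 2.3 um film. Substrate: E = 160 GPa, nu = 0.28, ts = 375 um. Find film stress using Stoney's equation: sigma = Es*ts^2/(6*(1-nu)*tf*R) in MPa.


Step 1: Compute numerator: Es * ts^2 = 160 * 375^2 = 22500000 (GPa*um^2)
Step 2: Compute denominator (R in um): 6*(1-nu)*tf*R = 6*0.72*2.3*18e6 = 178848000.0 (um^2)
Step 3: sigma (GPa) = 22500000 / 178848000.0 = 1.25805e-01 GPa
Step 4: Convert to MPa (x1000): sigma = 125.8 MPa


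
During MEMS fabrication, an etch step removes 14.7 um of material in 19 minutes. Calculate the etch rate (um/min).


Step 1: Etch rate = depth / time
Step 2: rate = 14.7 / 19
rate = 0.774 um/min


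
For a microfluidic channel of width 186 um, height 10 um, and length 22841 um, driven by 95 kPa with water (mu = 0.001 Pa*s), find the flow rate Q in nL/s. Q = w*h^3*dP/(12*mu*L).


Step 1: Convert all dimensions to SI (meters).
w = 186e-6 m, h = 10e-6 m, L = 22841e-6 m, dP = 95e3 Pa
Step 2: Q = w * h^3 * dP / (12 * mu * L)
Q = 186e-6 * (10e-6)^3 * 95e3 / (12 * 0.001 * 22841e-6) = 6.446741e-11 m^3/s
Step 3: Convert Q from m^3/s to nL/s (1 m^3 = 1e12 nL, so multiply by 1e12).
Q = 64.467 nL/s


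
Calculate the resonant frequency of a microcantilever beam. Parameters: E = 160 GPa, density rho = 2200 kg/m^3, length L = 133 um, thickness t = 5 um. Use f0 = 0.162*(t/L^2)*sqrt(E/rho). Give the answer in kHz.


Step 1: Convert units to SI.
t_SI = 5e-6 m, L_SI = 133e-6 m
Step 2: Calculate sqrt(E/rho).
sqrt(160e9 / 2200) = 8528.03 m/s
Step 3: Compute f0.
f0 = 0.162 * 5e-6 / (133e-6)^2 * 8528.03 = 390508.5 Hz = 390.51 kHz


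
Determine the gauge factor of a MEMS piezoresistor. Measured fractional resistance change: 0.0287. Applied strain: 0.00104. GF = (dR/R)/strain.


Step 1: Identify values.
dR/R = 0.0287, strain = 0.00104
Step 2: GF = (dR/R) / strain = 0.0287 / 0.00104
GF = 27.6


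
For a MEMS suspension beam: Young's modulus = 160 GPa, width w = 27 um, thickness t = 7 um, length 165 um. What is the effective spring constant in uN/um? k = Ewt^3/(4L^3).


Step 1: Convert E to consistent units (1 GPa = 1000 uN/um^2).
E = 160 GPa = 160000 uN/um^2
Step 2: Compute t^3 = 7^3 = 343
Step 3: Compute L^3 = 165^3 = 4492125
Step 4: k = 160000 * 27 * 343 / (4 * 4492125)
k = 82.4643 uN/um


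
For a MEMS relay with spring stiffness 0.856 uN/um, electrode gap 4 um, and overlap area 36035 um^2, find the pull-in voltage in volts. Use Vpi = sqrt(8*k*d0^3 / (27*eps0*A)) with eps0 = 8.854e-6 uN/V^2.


Step 1: Compute numerator: 8 * k * d0^3 = 8 * 0.856 * 4^3 = 438.272
Step 2: Compute denominator: 27 * eps0 * A = 27 * 8.854e-6 * 36035 = 8.614455
Step 3: Vpi = sqrt(438.272 / 8.614455)
Vpi = 7.13 V


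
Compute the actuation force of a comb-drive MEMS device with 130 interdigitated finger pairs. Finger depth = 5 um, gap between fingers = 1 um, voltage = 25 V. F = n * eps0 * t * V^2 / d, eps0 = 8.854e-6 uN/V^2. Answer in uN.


Step 1: Parameters: n=130, eps0=8.854e-6 uN/V^2, t=5 um, V=25 V, d=1 um
Step 2: V^2 = 625
Step 3: F = 130 * 8.854e-6 * 5 * 625 / 1
F = 3.597 uN


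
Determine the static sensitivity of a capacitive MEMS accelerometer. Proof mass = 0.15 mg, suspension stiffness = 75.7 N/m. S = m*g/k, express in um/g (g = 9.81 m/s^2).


Step 1: Convert mass: m = 0.15 mg = 1.50e-07 kg
Step 2: S = m * g / k = 1.50e-07 * 9.81 / 75.7
Step 3: S = 1.94e-08 m/g
Step 4: Convert to um/g: S = 0.019 um/g


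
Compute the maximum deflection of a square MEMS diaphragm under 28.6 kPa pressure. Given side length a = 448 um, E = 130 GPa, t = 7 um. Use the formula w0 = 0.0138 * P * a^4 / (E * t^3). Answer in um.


Step 1: Convert pressure to compatible units (E is in GPa, so P in GPa).
P = 28.6 kPa = 28.6e-6 GPa
Step 2: Compute numerator: 0.0138 * P * a^4.
a^4 = 448^4 = 40282095616
numerator = 0.0138 * 28.6e-6 * 40282095616 = 1.58985e+04
Step 3: Compute denominator: E * t^3 = 130 * 7^3 = 44590
Step 4: w0 = numerator / denominator = 1.58985e+04 / 44590 = 0.3565 um


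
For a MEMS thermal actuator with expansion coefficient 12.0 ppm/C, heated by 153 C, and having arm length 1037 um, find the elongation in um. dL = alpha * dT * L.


Step 1: Convert CTE: alpha = 12.0 ppm/C = 12.0e-6 /C
Step 2: dL = 12.0e-6 * 153 * 1037
dL = 1.9039 um


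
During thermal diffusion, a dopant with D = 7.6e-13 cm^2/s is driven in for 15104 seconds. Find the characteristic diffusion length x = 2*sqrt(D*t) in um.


Step 1: Compute D*t = 7.6e-13 * 15104 = 1.147904e-08 cm^2
Step 2: sqrt(D*t) = 1.0714e-04 cm
Step 3: x = 2 * 1.0714e-04 cm = 2.1428e-04 cm
Step 4: Convert to um (1 cm = 1e4 um): x = 2.143 um


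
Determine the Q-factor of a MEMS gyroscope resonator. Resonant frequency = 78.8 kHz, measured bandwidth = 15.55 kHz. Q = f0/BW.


Step 1: Q = f0 / bandwidth
Step 2: Q = 78.8 / 15.55
Q = 5.1


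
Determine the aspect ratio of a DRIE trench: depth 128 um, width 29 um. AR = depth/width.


Step 1: AR = depth / width
Step 2: AR = 128 / 29
AR = 4.4


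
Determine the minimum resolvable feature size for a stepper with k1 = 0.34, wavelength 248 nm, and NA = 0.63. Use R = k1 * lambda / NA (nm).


Step 1: Identify values: k1 = 0.34, lambda = 248 nm, NA = 0.63
Step 2: R = k1 * lambda / NA
R = 0.34 * 248 / 0.63
R = 133.8 nm


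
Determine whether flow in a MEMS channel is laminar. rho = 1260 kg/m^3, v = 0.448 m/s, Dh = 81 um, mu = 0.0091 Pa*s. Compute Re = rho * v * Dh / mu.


Step 1: Convert Dh to meters: Dh = 81e-6 m
Step 2: Re = rho * v * Dh / mu
Re = 1260 * 0.448 * 81e-6 / 0.0091
Re = 5.024
Since Re = 5.024 is below ~2300, the flow is laminar.


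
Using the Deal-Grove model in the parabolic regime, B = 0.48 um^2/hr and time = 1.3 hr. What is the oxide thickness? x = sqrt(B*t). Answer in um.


Step 1: Compute B*t = 0.48 * 1.3 = 0.624
Step 2: x = sqrt(0.624)
x = 0.79 um


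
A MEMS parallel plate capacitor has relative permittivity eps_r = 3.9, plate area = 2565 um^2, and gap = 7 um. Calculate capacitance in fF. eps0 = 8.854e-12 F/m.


Step 1: Convert area to m^2: A = 2565e-12 m^2
Step 2: Convert gap to m: d = 7e-6 m
Step 3: C = eps0 * eps_r * A / d
C = 8.854e-12 * 3.9 * 2565e-12 / 7e-6
Step 4: Convert to fF (multiply by 1e15).
C = 12.65 fF
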